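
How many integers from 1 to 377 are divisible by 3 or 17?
⌊377/3⌋ + ⌊377/17⌋ - ⌊377/51⌋ = 125 + 22 - 7 = 140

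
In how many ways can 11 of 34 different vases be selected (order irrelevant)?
C(34,11) = 34!/(11!×23!) = 286097760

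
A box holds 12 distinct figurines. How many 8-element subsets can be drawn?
C(12,8) = 12!/(8!×4!) = 495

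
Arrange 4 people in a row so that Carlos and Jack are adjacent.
Treat as block: (4-1)! × 2! = 6 × 2 = 12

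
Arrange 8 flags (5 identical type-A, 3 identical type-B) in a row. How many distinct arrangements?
8! / (5! × 3!) = 56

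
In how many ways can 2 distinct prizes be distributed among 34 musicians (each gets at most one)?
P(34,2) = 34!/(34-2)! = 1122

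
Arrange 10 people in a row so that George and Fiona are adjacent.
Treat as block: (10-1)! × 2! = 362880 × 2 = 725760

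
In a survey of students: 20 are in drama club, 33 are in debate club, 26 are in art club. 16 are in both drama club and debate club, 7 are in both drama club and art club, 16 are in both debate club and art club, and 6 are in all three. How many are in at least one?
|A∪B∪C| = 20+33+26-16-7-16+6 = 46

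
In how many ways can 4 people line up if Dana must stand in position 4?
Fix one position: (4-1)! = 6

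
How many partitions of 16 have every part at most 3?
Let r_j(i) = number of partitions of i into parts ≤ j, for i = 0..16. r_1(i) = 1 for all i; r_j(i) = r_{j-1}(i) + r_j(i-j). Rows j = 2..3: ≤2: 1 1 2 2 3 3 4 4 5 5 6 6 7 7 8 8 9; ≤3: 1 1 2 3 4 5 7 8 10 12 14 16 19 21 24 27 30. r_3(16) = 30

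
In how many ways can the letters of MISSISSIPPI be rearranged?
11! / (1! × 4! × 4! × 2!) = 34650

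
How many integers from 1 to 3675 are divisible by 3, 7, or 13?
⌊3675/3⌋+⌊3675/7⌋+⌊3675/13⌋ - ⌊3675/21⌋-⌊3675/39⌋-⌊3675/91⌋ + ⌊3675/273⌋ = 1225+525+282 - 175-94-40 + 13 = 1736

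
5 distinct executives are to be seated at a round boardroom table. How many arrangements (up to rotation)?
Circular: fix one position, arrange the rest. (5-1)! = 24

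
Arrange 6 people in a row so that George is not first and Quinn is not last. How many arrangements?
By inclusion-exclusion: 6! - 2×(6-1)! + (6-2)! = 720 - 240 + 24 = 504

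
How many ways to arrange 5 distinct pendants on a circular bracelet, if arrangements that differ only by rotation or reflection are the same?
(5-1)!/2 = 24/2 = 12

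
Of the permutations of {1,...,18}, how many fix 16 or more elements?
Exactly j fixed points: C(18,j)·!(18-j); sum over j ≥ 16 (derangement numbers via !m = (m-1)·(!(m-1) + !(m-2)): !0..!2 = 1, 0, 1). Σ_{j=16}^{18} C(18,j)·!(18-j) = C(18,16)·!2 + C(18,17)·!1 + C(18,18)·!0 = 153·1 + 18·0 + 1·1 = 154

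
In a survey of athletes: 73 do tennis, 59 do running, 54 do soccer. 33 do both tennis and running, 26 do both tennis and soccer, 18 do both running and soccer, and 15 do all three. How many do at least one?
|A∪B∪C| = 73+59+54-33-26-18+15 = 124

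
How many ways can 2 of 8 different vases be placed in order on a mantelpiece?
P(8,2) = 8!/(8-2)! = 56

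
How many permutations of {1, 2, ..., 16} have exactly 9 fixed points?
Choose the 9 fixed points C(16,9) = 11440, derange the rest: !7 = Σ_{j=0}^{7} (-1)^j·7!/j! = 5040 - 5040 + 2520 - 840 + 210 - 42 + 7 - 1 = 1854. Product = 11440 × 1854 = 21209760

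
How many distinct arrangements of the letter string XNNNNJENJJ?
10! / (3! × 5! × 1! × 1!) = 5040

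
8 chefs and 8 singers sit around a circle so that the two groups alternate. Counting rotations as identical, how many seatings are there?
Fix one of the chefs: (8-1)! ways for the remaining chefs, × 8! ways for the singers = 5040 × 40320 = 203212800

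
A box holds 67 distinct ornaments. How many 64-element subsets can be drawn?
C(67,64) = 67!/(64!×3!) = 47905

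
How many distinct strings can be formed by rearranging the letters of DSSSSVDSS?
9! / (1! × 2! × 6!) = 252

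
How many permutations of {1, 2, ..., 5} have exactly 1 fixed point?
Choose the 1 fixed point C(5,1) = 5, derange the rest: !4 = Σ_{j=0}^{4} (-1)^j·4!/j! = 24 - 24 + 12 - 4 + 1 = 9. Product = 5 × 9 = 45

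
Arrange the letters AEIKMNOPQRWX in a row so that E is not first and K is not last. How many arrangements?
By inclusion-exclusion: 12! - 2×(12-1)! + (12-2)! = 479001600 - 79833600 + 3628800 = 402796800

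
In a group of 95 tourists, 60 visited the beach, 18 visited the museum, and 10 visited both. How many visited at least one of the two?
|A∪B| = |A| + |B| - |A∩B| = 60 + 18 - 10 = 68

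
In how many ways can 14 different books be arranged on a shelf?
14! = 87178291200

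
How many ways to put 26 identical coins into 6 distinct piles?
C(26+6-1, 6-1) = C(31, 5) = 169911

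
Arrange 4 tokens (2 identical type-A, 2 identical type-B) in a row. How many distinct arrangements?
4! / (2! × 2!) = 6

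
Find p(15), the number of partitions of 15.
Pentagonal recurrence p(n) = p(n-1) + p(n-2) - p(n-5) - p(n-7) + p(n-12) + p(n-15) - ... gives p(0..14) = 1, 1, 2, 3, 5, 7, 11, 15, 22, 30, 42, 56, 77, 101, 135. p(15) = p(14) + p(13) - p(10) - p(8) + p(3) + p(0) = 135 + 101 - 42 - 22 + 3 + 1 = 176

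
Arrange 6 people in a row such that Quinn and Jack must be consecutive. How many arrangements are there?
Treat the 2 as one block: (6-2+1)! × 2! = 120 × 2 = 240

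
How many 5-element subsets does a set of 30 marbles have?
C(30,5) = 30!/(5!×25!) = 142506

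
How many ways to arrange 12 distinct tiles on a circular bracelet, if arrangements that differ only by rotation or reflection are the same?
(12-1)!/2 = 39916800/2 = 19958400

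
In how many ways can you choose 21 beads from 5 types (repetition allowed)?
C(21+5-1, 5-1) = C(25, 4) = 12650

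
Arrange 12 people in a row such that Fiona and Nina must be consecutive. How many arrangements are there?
Treat the 2 as one block: (12-2+1)! × 2! = 39916800 × 2 = 79833600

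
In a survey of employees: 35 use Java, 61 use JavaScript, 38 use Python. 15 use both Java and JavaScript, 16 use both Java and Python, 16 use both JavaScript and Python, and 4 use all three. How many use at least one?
|A∪B∪C| = 35+61+38-15-16-16+4 = 91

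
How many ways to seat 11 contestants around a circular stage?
Circular: fix one position, arrange the rest. (11-1)! = 3628800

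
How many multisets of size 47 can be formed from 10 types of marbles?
C(47+10-1, 10-1) = C(56, 9) = 7575968400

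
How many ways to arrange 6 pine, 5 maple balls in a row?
11! / (6! × 5!) = 462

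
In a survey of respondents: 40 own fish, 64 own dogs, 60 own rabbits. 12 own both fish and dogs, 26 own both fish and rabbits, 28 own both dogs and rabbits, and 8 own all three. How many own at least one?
|A∪B∪C| = 40+64+60-12-26-28+8 = 106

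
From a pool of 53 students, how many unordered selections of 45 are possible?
C(53,45) = 53!/(45!×8!) = 886322710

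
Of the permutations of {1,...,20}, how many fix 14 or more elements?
Exactly j fixed points: C(20,j)·!(20-j); sum over j ≥ 14 (derangement numbers via !m = (m-1)·(!(m-1) + !(m-2)): !0..!6 = 1, 0, 1, 2, 9, 44, 265). Σ_{j=14}^{20} C(20,j)·!(20-j) = C(20,14)·!6 + C(20,15)·!5 + C(20,16)·!4 + C(20,17)·!3 + C(20,18)·!2 + C(20,19)·!1 + C(20,20)·!0 = 38760·265 + 15504·44 + 4845·9 + 1140·2 + 190·1 + 20·0 + 1·1 = 10999652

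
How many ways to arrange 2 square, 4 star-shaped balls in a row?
6! / (2! × 4!) = 15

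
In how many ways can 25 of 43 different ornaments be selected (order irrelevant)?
C(43,25) = 43!/(25!×18!) = 608359048206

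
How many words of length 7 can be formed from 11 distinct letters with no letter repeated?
P(11,7) = 11!/(11-7)! = 1663200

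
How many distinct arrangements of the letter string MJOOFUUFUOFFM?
13! / (1! × 4! × 3! × 2! × 3!) = 3603600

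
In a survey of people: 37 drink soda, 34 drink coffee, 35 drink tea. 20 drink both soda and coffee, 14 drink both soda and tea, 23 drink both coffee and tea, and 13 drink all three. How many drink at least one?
|A∪B∪C| = 37+34+35-20-14-23+13 = 62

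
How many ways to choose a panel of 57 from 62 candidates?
C(62,57) = 62!/(57!×5!) = 6471002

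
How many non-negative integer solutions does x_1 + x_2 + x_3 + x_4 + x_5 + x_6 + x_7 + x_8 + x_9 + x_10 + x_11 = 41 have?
C(41+11-1, 11-1) = C(51, 10) = 12777711870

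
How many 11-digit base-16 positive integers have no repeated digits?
First digit: 15 choices (nonzero). Then descending: 15 × 15 × 14 × 13 × 12 × 11 × 10 × 9 × 8 × 7 × 6 = 163459296000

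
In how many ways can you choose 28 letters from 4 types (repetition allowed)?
C(28+4-1, 4-1) = C(31, 3) = 4495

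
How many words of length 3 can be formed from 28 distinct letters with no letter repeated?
P(28,3) = 28!/(28-3)! = 19656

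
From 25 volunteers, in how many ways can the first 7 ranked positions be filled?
P(25,7) = 25!/(25-7)! = 2422728000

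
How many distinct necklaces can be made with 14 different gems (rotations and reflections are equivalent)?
(14-1)!/2 = 6227020800/2 = 3113510400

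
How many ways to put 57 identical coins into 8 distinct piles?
C(57+8-1, 8-1) = C(64, 7) = 621216192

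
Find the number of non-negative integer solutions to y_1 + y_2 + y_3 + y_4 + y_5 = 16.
C(16+5-1, 5-1) = C(20, 4) = 4845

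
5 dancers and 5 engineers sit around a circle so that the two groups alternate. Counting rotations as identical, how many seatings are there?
Fix one of the dancers: (5-1)! ways for the remaining dancers, × 5! ways for the engineers = 24 × 120 = 2880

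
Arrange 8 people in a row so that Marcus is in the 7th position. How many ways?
Fix one position: (8-1)! = 5040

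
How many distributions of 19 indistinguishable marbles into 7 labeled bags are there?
C(19+7-1, 7-1) = C(25, 6) = 177100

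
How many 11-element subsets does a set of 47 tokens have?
C(47,11) = 47!/(11!×36!) = 17417133617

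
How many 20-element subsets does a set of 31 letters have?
C(31,20) = 31!/(20!×11!) = 84672315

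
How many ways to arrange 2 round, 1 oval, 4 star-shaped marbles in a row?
7! / (2! × 1! × 4!) = 105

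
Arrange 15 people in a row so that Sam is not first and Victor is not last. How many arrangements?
By inclusion-exclusion: 15! - 2×(15-1)! + (15-2)! = 1307674368000 - 174356582400 + 6227020800 = 1139544806400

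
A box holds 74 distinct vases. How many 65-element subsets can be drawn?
C(74,65) = 74!/(65!×9!) = 110524147514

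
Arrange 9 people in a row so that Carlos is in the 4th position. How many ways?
Fix one position: (9-1)! = 40320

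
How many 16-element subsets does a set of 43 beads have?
C(43,16) = 43!/(16!×27!) = 265182149218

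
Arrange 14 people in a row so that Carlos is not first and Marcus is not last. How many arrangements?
By inclusion-exclusion: 14! - 2×(14-1)! + (14-2)! = 87178291200 - 12454041600 + 479001600 = 75203251200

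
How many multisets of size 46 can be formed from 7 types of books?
C(46+7-1, 7-1) = C(52, 6) = 20358520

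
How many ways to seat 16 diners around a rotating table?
Circular: fix one position, arrange the rest. (16-1)! = 1307674368000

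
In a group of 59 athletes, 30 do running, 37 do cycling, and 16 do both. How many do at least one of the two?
|A∪B| = |A| + |B| - |A∩B| = 30 + 37 - 16 = 51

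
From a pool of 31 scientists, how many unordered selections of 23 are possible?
C(31,23) = 31!/(23!×8!) = 7888725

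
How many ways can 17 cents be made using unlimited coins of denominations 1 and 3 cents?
Coefficient of x^17 in 1/(1-x^1) · 1/(1-x^3). Use j coins of 3 for j = 0..⌊17/3⌋ = 5, the rest in 1s: 5 + 1 = 6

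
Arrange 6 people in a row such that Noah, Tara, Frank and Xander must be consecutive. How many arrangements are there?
Treat the 4 as one block: (6-4+1)! × 4! = 6 × 24 = 144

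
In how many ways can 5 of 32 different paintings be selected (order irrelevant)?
C(32,5) = 32!/(5!×27!) = 201376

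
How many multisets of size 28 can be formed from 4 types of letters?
C(28+4-1, 4-1) = C(31, 3) = 4495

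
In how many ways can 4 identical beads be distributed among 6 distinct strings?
C(4+6-1, 6-1) = C(9, 5) = 126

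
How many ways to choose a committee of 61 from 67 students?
C(67,61) = 67!/(61!×6!) = 99795696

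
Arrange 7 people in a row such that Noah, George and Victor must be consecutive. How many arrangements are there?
Treat the 3 as one block: (7-3+1)! × 3! = 120 × 6 = 720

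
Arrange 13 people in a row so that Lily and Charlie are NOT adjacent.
Total - adjacent = 13! - (13-1)!×2 = 6227020800 - 958003200 = 5269017600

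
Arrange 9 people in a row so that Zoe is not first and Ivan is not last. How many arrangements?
By inclusion-exclusion: 9! - 2×(9-1)! + (9-2)! = 362880 - 80640 + 5040 = 287280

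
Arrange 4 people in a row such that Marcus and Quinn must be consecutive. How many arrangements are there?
Treat the 2 as one block: (4-2+1)! × 2! = 6 × 2 = 12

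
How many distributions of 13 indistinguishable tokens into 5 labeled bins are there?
C(13+5-1, 5-1) = C(17, 4) = 2380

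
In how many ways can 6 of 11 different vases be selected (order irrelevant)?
C(11,6) = 11!/(6!×5!) = 462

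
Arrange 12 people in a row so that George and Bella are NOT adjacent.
Total - adjacent = 12! - (12-1)!×2 = 479001600 - 79833600 = 399168000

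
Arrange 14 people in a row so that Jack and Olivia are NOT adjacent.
Total - adjacent = 14! - (14-1)!×2 = 87178291200 - 12454041600 = 74724249600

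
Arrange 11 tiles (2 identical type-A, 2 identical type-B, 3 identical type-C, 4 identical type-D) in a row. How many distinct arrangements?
11! / (2! × 2! × 3! × 4!) = 69300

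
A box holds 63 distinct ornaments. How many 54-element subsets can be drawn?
C(63,54) = 63!/(54!×9!) = 23667689815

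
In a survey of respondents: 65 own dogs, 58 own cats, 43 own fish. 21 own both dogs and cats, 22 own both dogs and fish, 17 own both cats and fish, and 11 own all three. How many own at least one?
|A∪B∪C| = 65+58+43-21-22-17+11 = 117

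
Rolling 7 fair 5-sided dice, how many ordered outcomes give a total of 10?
Coefficient of x^10 in (x + x² + ... + x^5)^7. By inclusion-exclusion on dice exceeding 5: Σ_j (-1)^j C(7,j)·C(10-1-5j, 6) = C(7,0)·C(9,6) = 1·84 = 84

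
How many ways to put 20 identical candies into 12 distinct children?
C(20+12-1, 12-1) = C(31, 11) = 84672315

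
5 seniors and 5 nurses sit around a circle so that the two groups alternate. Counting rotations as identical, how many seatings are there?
Fix one of the seniors: (5-1)! ways for the remaining seniors, × 5! ways for the nurses = 24 × 120 = 2880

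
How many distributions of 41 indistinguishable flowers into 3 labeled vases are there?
C(41+3-1, 3-1) = C(43, 2) = 903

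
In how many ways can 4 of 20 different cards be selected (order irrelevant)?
C(20,4) = 20!/(4!×16!) = 4845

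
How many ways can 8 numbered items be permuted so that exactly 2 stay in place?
Choose the 2 fixed points C(8,2) = 28, derange the rest: !6 = Σ_{j=0}^{6} (-1)^j·6!/j! = 720 - 720 + 360 - 120 + 30 - 6 + 1 = 265. Product = 28 × 265 = 7420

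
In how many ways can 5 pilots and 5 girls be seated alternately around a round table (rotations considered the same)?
Fix one of the pilots: (5-1)! ways for the remaining pilots, × 5! ways for the girls = 24 × 120 = 2880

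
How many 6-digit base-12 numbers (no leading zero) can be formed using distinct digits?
First digit: 11 choices (nonzero). Then descending: 11 × 11 × 10 × 9 × 8 × 7 = 609840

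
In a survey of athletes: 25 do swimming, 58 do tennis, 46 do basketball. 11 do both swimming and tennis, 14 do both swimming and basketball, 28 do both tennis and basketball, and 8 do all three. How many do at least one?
|A∪B∪C| = 25+58+46-11-14-28+8 = 84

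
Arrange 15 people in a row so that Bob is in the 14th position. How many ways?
Fix one position: (15-1)! = 87178291200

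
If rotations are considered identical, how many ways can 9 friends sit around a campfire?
Circular: fix one position, arrange the rest. (9-1)! = 40320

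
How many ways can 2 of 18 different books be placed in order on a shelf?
P(18,2) = 18!/(18-2)! = 306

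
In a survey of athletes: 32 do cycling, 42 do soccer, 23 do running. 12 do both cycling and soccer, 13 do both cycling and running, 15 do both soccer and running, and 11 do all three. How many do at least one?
|A∪B∪C| = 32+42+23-12-13-15+11 = 68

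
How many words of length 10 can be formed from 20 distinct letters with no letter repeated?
P(20,10) = 20!/(20-10)! = 670442572800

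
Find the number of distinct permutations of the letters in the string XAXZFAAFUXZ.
11! / (3! × 2! × 1! × 2! × 3!) = 277200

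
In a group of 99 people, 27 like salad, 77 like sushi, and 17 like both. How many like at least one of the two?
|A∪B| = |A| + |B| - |A∩B| = 27 + 77 - 17 = 87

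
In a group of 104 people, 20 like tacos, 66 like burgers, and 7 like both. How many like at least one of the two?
|A∪B| = |A| + |B| - |A∩B| = 20 + 66 - 7 = 79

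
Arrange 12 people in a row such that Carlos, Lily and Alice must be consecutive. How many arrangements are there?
Treat the 3 as one block: (12-3+1)! × 3! = 3628800 × 6 = 21772800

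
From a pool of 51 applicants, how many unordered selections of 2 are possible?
C(51,2) = 51!/(2!×49!) = 1275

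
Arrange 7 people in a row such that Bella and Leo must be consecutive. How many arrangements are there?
Treat the 2 as one block: (7-2+1)! × 2! = 720 × 2 = 1440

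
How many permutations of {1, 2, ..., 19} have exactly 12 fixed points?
Choose the 12 fixed points C(19,12) = 50388, derange the rest: !7 = Σ_{j=0}^{7} (-1)^j·7!/j! = 5040 - 5040 + 2520 - 840 + 210 - 42 + 7 - 1 = 1854. Product = 50388 × 1854 = 93419352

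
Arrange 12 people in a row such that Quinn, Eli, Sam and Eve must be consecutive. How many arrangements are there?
Treat the 4 as one block: (12-4+1)! × 4! = 362880 × 24 = 8709120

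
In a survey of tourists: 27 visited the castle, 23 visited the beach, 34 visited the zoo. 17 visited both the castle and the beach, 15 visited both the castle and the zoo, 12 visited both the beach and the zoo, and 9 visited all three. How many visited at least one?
|A∪B∪C| = 27+23+34-17-15-12+9 = 49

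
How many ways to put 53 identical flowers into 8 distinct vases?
C(53+8-1, 8-1) = C(60, 7) = 386206920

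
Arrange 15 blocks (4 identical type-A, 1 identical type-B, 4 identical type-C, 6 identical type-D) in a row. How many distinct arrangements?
15! / (4! × 1! × 4! × 6!) = 3153150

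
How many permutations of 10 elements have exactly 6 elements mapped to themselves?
Choose the 6 fixed points C(10,6) = 210, derange the rest: !4 = Σ_{j=0}^{4} (-1)^j·4!/j! = 24 - 24 + 12 - 4 + 1 = 9. Product = 210 × 9 = 1890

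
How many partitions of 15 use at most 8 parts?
By conjugation, equals partitions of 15 into parts ≤ 8. Let r_j(i) = number of partitions of i into parts ≤ j, for i = 0..15. r_1(i) = 1 for all i; r_j(i) = r_{j-1}(i) + r_j(i-j). Rows j = 2..8: ≤2: 1 1 2 2 3 3 4 4 5 5 6 6 7 7 8 8; ≤3: 1 1 2 3 4 5 7 8 10 12 14 16 19 21 24 27; ≤4: 1 1 2 3 5 6 9 11 15 18 23 27 34 39 47 54; ≤5: 1 1 2 3 5 7 10 13 18 23 30 37 47 57 70 84; ≤6: 1 1 2 3 5 7 11 14 20 26 35 44 58 71 90 110; ≤7: 1 1 2 3 5 7 11 15 21 28 38 49 65 82 105 131; ≤8: 1 1 2 3 5 7 11 15 22 29 40 52 70 89 116 146. r_8(15) = 146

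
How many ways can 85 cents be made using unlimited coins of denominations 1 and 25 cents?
Coefficient of x^85 in 1/(1-x^1) · 1/(1-x^25). Use j coins of 25 for j = 0..⌊85/25⌋ = 3, the rest in 1s: 3 + 1 = 4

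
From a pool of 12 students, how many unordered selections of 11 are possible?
C(12,11) = 12!/(11!×1!) = 12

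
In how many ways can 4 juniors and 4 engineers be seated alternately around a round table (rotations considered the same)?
Fix one of the juniors: (4-1)! ways for the remaining juniors, × 4! ways for the engineers = 6 × 24 = 144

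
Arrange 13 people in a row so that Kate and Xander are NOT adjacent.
Total - adjacent = 13! - (13-1)!×2 = 6227020800 - 958003200 = 5269017600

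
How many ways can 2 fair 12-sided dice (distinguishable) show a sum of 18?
Coefficient of x^18 in (x + x² + ... + x^12)^2. By inclusion-exclusion on dice exceeding 12: Σ_j (-1)^j C(2,j)·C(18-1-12j, 1) = C(2,0)·C(17,1) - C(2,1)·C(5,1) = 1·17 - 2·5 = 7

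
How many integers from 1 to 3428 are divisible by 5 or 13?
⌊3428/5⌋ + ⌊3428/13⌋ - ⌊3428/65⌋ = 685 + 263 - 52 = 896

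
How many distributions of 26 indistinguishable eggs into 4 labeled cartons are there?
C(26+4-1, 4-1) = C(29, 3) = 3654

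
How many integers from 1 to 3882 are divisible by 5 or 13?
⌊3882/5⌋ + ⌊3882/13⌋ - ⌊3882/65⌋ = 776 + 298 - 59 = 1015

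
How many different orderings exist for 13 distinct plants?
13! = 6227020800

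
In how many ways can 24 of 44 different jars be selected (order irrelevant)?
C(44,24) = 44!/(24!×20!) = 1761039350070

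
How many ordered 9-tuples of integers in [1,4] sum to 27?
Coefficient of x^27 in (x + x² + ... + x^4)^9. By inclusion-exclusion on dice exceeding 4: Σ_j (-1)^j C(9,j)·C(27-1-4j, 8) = C(9,0)·C(26,8) - C(9,1)·C(22,8) + C(9,2)·C(18,8) - C(9,3)·C(14,8) + C(9,4)·C(10,8) = 1·1562275 - 9·319770 + 36·43758 - 84·3003 + 126·45 = 13051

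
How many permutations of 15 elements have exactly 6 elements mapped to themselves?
Choose the 6 fixed points C(15,6) = 5005, derange the rest: !9 = Σ_{j=0}^{9} (-1)^j·9!/j! = 362880 - 362880 + 181440 - 60480 + 15120 - 3024 + 504 - 72 + 9 - 1 = 133496. Product = 5005 × 133496 = 668147480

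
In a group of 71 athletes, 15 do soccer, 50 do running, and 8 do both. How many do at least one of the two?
|A∪B| = |A| + |B| - |A∩B| = 15 + 50 - 8 = 57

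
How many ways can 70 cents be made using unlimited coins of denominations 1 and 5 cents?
Coefficient of x^70 in 1/(1-x^1) · 1/(1-x^5). Use j coins of 5 for j = 0..⌊70/5⌋ = 14, the rest in 1s: 14 + 1 = 15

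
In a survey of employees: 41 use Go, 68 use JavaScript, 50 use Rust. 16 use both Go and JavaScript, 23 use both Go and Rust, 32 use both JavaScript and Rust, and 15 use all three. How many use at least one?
|A∪B∪C| = 41+68+50-16-23-32+15 = 103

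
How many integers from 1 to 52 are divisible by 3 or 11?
⌊52/3⌋ + ⌊52/11⌋ - ⌊52/33⌋ = 17 + 4 - 1 = 20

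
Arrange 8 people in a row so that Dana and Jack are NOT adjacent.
Total - adjacent = 8! - (8-1)!×2 = 40320 - 10080 = 30240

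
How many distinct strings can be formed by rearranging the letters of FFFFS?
5! / (1! × 4!) = 5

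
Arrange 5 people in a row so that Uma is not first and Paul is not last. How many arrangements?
By inclusion-exclusion: 5! - 2×(5-1)! + (5-2)! = 120 - 48 + 6 = 78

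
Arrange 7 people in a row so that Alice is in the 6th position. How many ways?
Fix one position: (7-1)! = 720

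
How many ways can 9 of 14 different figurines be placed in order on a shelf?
P(14,9) = 14!/(14-9)! = 726485760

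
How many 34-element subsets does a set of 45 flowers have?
C(45,34) = 45!/(34!×11!) = 10150595910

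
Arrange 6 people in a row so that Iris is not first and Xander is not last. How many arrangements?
By inclusion-exclusion: 6! - 2×(6-1)! + (6-2)! = 720 - 240 + 24 = 504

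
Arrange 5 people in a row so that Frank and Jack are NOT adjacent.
Total - adjacent = 5! - (5-1)!×2 = 120 - 48 = 72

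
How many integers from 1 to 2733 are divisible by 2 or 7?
⌊2733/2⌋ + ⌊2733/7⌋ - ⌊2733/14⌋ = 1366 + 390 - 195 = 1561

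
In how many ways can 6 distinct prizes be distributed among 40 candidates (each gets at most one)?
P(40,6) = 40!/(40-6)! = 2763633600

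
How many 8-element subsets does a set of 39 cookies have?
C(39,8) = 39!/(8!×31!) = 61523748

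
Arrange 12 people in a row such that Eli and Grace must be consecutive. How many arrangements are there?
Treat the 2 as one block: (12-2+1)! × 2! = 39916800 × 2 = 79833600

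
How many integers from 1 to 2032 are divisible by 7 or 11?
⌊2032/7⌋ + ⌊2032/11⌋ - ⌊2032/77⌋ = 290 + 184 - 26 = 448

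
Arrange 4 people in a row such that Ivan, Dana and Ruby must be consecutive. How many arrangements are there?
Treat the 3 as one block: (4-3+1)! × 3! = 2 × 6 = 12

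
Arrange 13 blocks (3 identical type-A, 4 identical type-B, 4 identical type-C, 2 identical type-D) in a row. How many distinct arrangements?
13! / (3! × 4! × 4! × 2!) = 900900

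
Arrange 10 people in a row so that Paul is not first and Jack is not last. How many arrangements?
By inclusion-exclusion: 10! - 2×(10-1)! + (10-2)! = 3628800 - 725760 + 40320 = 2943360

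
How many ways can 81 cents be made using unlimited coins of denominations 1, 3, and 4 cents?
Coefficient of x^81 in 1/(1-x^1) · 1/(1-x^3) · 1/(1-x^4). Case on j = number of 4-cent coins (j = 0..20); remainder r = 81 - 4j is made from {1,3} in ⌊r/3⌋+1 ways. r = 81, 77, 73, 69, 65, 61, 57, 53, 49, 45, 41, 37, 33, 29, 25, 21, 17, 13, 9, 5, 1 → 28 + 26 + 25 + 24 + 22 + 21 + 20 + 18 + 17 + 16 + 14 + 13 + 12 + 10 + 9 + 8 + 6 + 5 + 4 + 2 + 1 = 301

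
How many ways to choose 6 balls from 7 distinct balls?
C(7,6) = 7!/(6!×1!) = 7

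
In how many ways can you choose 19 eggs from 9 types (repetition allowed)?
C(19+9-1, 9-1) = C(27, 8) = 2220075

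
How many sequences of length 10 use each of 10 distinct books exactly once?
10! = 3628800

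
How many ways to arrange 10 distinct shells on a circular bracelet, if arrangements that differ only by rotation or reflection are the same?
(10-1)!/2 = 362880/2 = 181440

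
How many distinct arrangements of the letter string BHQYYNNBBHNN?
12! / (3! × 4! × 1! × 2! × 2!) = 831600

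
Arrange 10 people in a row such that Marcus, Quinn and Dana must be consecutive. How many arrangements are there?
Treat the 3 as one block: (10-3+1)! × 3! = 40320 × 6 = 241920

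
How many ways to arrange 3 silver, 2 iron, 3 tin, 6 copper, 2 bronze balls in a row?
16! / (3! × 2! × 3! × 6! × 2!) = 201801600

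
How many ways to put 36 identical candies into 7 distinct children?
C(36+7-1, 7-1) = C(42, 6) = 5245786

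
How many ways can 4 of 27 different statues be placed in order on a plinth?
P(27,4) = 27!/(27-4)! = 421200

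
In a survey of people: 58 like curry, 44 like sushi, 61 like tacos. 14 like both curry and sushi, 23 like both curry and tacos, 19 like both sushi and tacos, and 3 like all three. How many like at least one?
|A∪B∪C| = 58+44+61-14-23-19+3 = 110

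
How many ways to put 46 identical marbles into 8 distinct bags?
C(46+8-1, 8-1) = C(53, 7) = 154143080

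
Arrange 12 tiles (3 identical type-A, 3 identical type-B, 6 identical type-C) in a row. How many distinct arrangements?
12! / (3! × 3! × 6!) = 18480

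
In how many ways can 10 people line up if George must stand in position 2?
Fix one position: (10-1)! = 362880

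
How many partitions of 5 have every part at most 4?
Let r_j(i) = number of partitions of i into parts ≤ j, for i = 0..5. r_1(i) = 1 for all i; r_j(i) = r_{j-1}(i) + r_j(i-j). Rows j = 2..4: ≤2: 1 1 2 2 3 3; ≤3: 1 1 2 3 4 5; ≤4: 1 1 2 3 5 6. r_4(5) = 6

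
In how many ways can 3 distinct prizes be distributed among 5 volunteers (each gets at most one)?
P(5,3) = 5!/(5-3)! = 60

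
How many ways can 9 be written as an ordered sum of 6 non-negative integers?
C(9+6-1, 6-1) = C(14, 5) = 2002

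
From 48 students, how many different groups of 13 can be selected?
C(48,13) = 48!/(13!×35!) = 192928249296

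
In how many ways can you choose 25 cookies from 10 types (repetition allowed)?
C(25+10-1, 10-1) = C(34, 9) = 52451256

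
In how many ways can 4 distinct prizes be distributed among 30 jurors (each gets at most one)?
P(30,4) = 30!/(30-4)! = 657720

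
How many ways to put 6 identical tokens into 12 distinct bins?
C(6+12-1, 12-1) = C(17, 11) = 12376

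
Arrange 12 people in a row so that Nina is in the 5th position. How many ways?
Fix one position: (12-1)! = 39916800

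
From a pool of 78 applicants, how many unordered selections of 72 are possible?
C(78,72) = 78!/(72!×6!) = 256851595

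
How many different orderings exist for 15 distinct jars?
15! = 1307674368000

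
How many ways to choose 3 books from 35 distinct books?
C(35,3) = 35!/(3!×32!) = 6545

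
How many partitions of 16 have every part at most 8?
Let r_j(i) = number of partitions of i into parts ≤ j, for i = 0..16. r_1(i) = 1 for all i; r_j(i) = r_{j-1}(i) + r_j(i-j). Rows j = 2..8: ≤2: 1 1 2 2 3 3 4 4 5 5 6 6 7 7 8 8 9; ≤3: 1 1 2 3 4 5 7 8 10 12 14 16 19 21 24 27 30; ≤4: 1 1 2 3 5 6 9 11 15 18 23 27 34 39 47 54 64; ≤5: 1 1 2 3 5 7 10 13 18 23 30 37 47 57 70 84 101; ≤6: 1 1 2 3 5 7 11 14 20 26 35 44 58 71 90 110 136; ≤7: 1 1 2 3 5 7 11 15 21 28 38 49 65 82 105 131 164; ≤8: 1 1 2 3 5 7 11 15 22 29 40 52 70 89 116 146 186. r_8(16) = 186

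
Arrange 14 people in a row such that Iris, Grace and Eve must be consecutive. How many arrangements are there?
Treat the 3 as one block: (14-3+1)! × 3! = 479001600 × 6 = 2874009600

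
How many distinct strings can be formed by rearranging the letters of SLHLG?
5! / (1! × 2! × 1! × 1!) = 60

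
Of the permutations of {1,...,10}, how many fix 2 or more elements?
Exactly j fixed points: C(10,j)·!(10-j); sum over j ≥ 2 (derangement numbers via !m = (m-1)·(!(m-1) + !(m-2)): !0..!8 = 1, 0, 1, 2, 9, 44, 265, 1854, 14833). Σ_{j=2}^{10} C(10,j)·!(10-j) = C(10,2)·!8 + C(10,3)·!7 + C(10,4)·!6 + C(10,5)·!5 + C(10,6)·!4 + C(10,7)·!3 + C(10,8)·!2 + C(10,9)·!1 + C(10,10)·!0 = 45·14833 + 120·1854 + 210·265 + 252·44 + 210·9 + 120·2 + 45·1 + 10·0 + 1·1 = 958879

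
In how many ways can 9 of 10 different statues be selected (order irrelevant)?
C(10,9) = 10!/(9!×1!) = 10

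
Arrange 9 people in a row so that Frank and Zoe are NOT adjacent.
Total - adjacent = 9! - (9-1)!×2 = 362880 - 80640 = 282240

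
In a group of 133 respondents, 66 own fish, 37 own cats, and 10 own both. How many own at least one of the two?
|A∪B| = |A| + |B| - |A∩B| = 66 + 37 - 10 = 93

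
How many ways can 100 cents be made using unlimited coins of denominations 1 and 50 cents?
Coefficient of x^100 in 1/(1-x^1) · 1/(1-x^50). Use j coins of 50 for j = 0..⌊100/50⌋ = 2, the rest in 1s: 2 + 1 = 3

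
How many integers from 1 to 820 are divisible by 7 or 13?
⌊820/7⌋ + ⌊820/13⌋ - ⌊820/91⌋ = 117 + 63 - 9 = 171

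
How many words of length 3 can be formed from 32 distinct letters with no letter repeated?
P(32,3) = 32!/(32-3)! = 29760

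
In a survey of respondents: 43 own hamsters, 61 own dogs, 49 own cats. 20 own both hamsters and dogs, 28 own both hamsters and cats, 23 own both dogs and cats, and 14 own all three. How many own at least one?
|A∪B∪C| = 43+61+49-20-28-23+14 = 96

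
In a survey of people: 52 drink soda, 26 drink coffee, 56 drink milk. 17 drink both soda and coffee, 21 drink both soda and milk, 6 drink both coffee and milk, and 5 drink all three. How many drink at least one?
|A∪B∪C| = 52+26+56-17-21-6+5 = 95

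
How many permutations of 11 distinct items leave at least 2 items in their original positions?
Exactly j fixed points: C(11,j)·!(11-j); sum over j ≥ 2 (derangement numbers via !m = (m-1)·(!(m-1) + !(m-2)): !0..!9 = 1, 0, 1, 2, 9, 44, 265, 1854, 14833, 133496). Σ_{j=2}^{11} C(11,j)·!(11-j) = C(11,2)·!9 + C(11,3)·!8 + C(11,4)·!7 + C(11,5)·!6 + C(11,6)·!5 + C(11,7)·!4 + C(11,8)·!3 + C(11,9)·!2 + C(11,10)·!1 + C(11,11)·!0 = 55·133496 + 165·14833 + 330·1854 + 462·265 + 462·44 + 330·9 + 165·2 + 55·1 + 11·0 + 1·1 = 10547659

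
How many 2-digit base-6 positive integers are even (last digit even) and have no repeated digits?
Last∈{0,2,4}. Last=0: 5. Last nonzero: 2×4×P(4,0) = 8. Total = 13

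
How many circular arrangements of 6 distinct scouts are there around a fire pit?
Circular: fix one position, arrange the rest. (6-1)! = 120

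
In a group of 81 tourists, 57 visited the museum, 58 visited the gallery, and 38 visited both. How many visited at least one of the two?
|A∪B| = |A| + |B| - |A∩B| = 57 + 58 - 38 = 77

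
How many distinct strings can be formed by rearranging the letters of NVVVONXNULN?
11! / (1! × 4! × 1! × 3! × 1! × 1!) = 277200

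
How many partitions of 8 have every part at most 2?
Let r_j(i) = number of partitions of i into parts ≤ j, for i = 0..8. r_1(i) = 1 for all i; r_j(i) = r_{j-1}(i) + r_j(i-j). Rows j = 2..2: ≤2: 1 1 2 2 3 3 4 4 5. r_2(8) = 5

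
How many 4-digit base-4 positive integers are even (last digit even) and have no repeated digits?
Last∈{0,2}. Last=0: 6. Last nonzero: 1×2×P(2,2) = 4. Total = 10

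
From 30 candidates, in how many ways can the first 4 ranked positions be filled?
P(30,4) = 30!/(30-4)! = 657720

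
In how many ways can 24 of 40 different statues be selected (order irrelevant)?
C(40,24) = 40!/(24!×16!) = 62852101650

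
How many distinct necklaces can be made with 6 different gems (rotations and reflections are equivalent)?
(6-1)!/2 = 120/2 = 60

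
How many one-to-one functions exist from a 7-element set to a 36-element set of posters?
P(36,7) = 36!/(36-7)! = 42072307200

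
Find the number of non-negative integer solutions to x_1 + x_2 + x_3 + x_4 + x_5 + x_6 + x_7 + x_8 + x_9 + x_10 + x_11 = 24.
C(24+11-1, 11-1) = C(34, 10) = 131128140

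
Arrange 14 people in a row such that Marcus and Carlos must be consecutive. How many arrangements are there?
Treat the 2 as one block: (14-2+1)! × 2! = 6227020800 × 2 = 12454041600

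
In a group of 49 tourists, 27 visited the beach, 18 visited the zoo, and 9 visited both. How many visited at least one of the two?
|A∪B| = |A| + |B| - |A∩B| = 27 + 18 - 9 = 36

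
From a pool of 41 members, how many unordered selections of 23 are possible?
C(41,23) = 41!/(23!×18!) = 202112640600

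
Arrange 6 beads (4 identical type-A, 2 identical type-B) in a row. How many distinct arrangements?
6! / (4! × 2!) = 15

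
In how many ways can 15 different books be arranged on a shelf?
15! = 1307674368000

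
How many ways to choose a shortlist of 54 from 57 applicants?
C(57,54) = 57!/(54!×3!) = 29260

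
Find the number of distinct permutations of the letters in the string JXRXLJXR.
8! / (3! × 2! × 2! × 1!) = 1680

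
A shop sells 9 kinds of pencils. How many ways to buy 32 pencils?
C(32+9-1, 9-1) = C(40, 8) = 76904685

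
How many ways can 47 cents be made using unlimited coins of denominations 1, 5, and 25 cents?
Coefficient of x^47 in 1/(1-x^1) · 1/(1-x^5) · 1/(1-x^25). Case on j = number of 25-cent coins (j = 0..1); remainder r = 47 - 25j is made from {1,5} in ⌊r/5⌋+1 ways. r = 47, 22 → 10 + 5 = 15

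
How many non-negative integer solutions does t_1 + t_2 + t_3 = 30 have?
C(30+3-1, 3-1) = C(32, 2) = 496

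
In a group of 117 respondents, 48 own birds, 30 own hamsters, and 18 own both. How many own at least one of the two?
|A∪B| = |A| + |B| - |A∩B| = 48 + 30 - 18 = 60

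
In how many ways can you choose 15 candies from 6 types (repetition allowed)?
C(15+6-1, 6-1) = C(20, 5) = 15504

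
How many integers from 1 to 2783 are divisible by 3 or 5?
⌊2783/3⌋ + ⌊2783/5⌋ - ⌊2783/15⌋ = 927 + 556 - 185 = 1298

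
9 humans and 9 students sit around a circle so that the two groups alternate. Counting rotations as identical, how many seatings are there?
Fix one of the humans: (9-1)! ways for the remaining humans, × 9! ways for the students = 40320 × 362880 = 14631321600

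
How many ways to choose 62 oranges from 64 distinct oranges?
C(64,62) = 64!/(62!×2!) = 2016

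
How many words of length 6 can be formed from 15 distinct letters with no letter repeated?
P(15,6) = 15!/(15-6)! = 3603600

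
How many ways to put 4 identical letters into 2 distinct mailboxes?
C(4+2-1, 2-1) = C(5, 1) = 5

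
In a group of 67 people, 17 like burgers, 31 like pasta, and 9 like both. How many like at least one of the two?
|A∪B| = |A| + |B| - |A∩B| = 17 + 31 - 9 = 39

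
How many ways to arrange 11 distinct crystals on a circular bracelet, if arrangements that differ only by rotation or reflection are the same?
(11-1)!/2 = 3628800/2 = 1814400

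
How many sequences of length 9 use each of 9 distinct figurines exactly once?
9! = 362880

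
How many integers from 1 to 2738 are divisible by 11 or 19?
⌊2738/11⌋ + ⌊2738/19⌋ - ⌊2738/209⌋ = 248 + 144 - 13 = 379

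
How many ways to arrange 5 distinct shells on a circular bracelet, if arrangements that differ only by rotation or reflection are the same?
(5-1)!/2 = 24/2 = 12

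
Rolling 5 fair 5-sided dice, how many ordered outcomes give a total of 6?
Coefficient of x^6 in (x + x² + ... + x^5)^5. By inclusion-exclusion on dice exceeding 5: Σ_j (-1)^j C(5,j)·C(6-1-5j, 4) = C(5,0)·C(5,4) = 1·5 = 5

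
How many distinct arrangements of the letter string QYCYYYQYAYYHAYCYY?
17! / (2! × 1! × 2! × 2! × 10!) = 12252240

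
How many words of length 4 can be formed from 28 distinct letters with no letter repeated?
P(28,4) = 28!/(28-4)! = 491400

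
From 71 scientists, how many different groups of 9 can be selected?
C(71,9) = 71!/(9!×62!) = 74473879480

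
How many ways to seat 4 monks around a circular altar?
Circular: fix one position, arrange the rest. (4-1)! = 6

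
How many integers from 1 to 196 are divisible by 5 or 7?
⌊196/5⌋ + ⌊196/7⌋ - ⌊196/35⌋ = 39 + 28 - 5 = 62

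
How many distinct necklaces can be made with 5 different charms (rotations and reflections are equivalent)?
(5-1)!/2 = 24/2 = 12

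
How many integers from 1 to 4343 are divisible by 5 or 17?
⌊4343/5⌋ + ⌊4343/17⌋ - ⌊4343/85⌋ = 868 + 255 - 51 = 1072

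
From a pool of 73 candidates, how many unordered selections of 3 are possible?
C(73,3) = 73!/(3!×70!) = 62196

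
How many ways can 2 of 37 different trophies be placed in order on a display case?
P(37,2) = 37!/(37-2)! = 1332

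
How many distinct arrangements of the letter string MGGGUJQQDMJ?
11! / (2! × 1! × 1! × 2! × 2! × 3!) = 831600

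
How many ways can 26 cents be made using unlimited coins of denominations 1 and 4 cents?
Coefficient of x^26 in 1/(1-x^1) · 1/(1-x^4). Use j coins of 4 for j = 0..⌊26/4⌋ = 6, the rest in 1s: 6 + 1 = 7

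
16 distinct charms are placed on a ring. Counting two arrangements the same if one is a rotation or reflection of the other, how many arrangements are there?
(16-1)!/2 = 1307674368000/2 = 653837184000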